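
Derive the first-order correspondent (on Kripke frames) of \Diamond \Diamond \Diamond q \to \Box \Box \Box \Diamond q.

\forall x \forall y \forall z ((x R^3 y \wedge x R^3 z) \to \exists w (y = w \wedge zRw))

This is a Sahlqvist (Geach-type) schema ◇^3□^0q → □^3◇^1q.
Minimal-valuation argument: fix x; take any y with xR^3y and any z with xR^3z. Set V(q) to the set of worlds R-reachable from y in exactly 0 steps. Then □^0q holds at y, so the antecedent holds at x; validity forces ◇^1q at z, giving a w with zR^1w and yR^0w.
First-order correspondent: \forall x \forall y \forall z ((x R^3 y \wedge x R^3 z) \to \exists w (y = w \wedge zRw)).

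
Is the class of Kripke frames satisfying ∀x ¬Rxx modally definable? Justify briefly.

Not modally definable

Any modally definable frame class is closed under surjective bounded morphisms.
The 4-cycle (worlds 0,1,2,3 with 0→1→2→3→0) is irreflexive, and the map sending every world to a single reflexive point • is a surjective bounded morphism (forth: every edge maps to (•,•); back: every world has a successor). So any modal formula valid on the 4-cycle is also valid on the reflexive point, which is not irreflexive.
So no modal formula (or set of formulas) defines exactly the irreflexive frames.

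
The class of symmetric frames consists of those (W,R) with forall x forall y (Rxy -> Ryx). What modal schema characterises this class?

s → □◇s

A defining formula is s → □◇s (the B axiom).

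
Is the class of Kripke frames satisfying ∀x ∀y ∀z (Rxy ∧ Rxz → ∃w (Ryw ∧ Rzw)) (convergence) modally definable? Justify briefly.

Yes — defined by ◇□p → □◇p

This is a Sahlqvist condition; the .2 axiom ◇□p → □◇p defines it.
Suppose ◇□p→□◇p is valid. Take Rxy, Rxz and set V(p)={w : Ryw}. Then □p at y so ◇□p at x, so □◇p at x, so ◇p at z, giving w with Rzw and Ryw.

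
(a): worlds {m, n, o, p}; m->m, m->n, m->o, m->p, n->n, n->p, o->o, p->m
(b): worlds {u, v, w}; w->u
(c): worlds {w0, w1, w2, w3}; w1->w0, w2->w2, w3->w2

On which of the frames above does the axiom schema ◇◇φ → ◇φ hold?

(b), (c)

Frame correspondent (Sahlqvist): ∀x ∀y ∀z (Rxy ∧ Ryz → Rxz) — i.e. transitivity.
(a): fails — Rpm and Rmo but not Rpo.
(b): holds.
(c): holds.
Valid on: (b), (c).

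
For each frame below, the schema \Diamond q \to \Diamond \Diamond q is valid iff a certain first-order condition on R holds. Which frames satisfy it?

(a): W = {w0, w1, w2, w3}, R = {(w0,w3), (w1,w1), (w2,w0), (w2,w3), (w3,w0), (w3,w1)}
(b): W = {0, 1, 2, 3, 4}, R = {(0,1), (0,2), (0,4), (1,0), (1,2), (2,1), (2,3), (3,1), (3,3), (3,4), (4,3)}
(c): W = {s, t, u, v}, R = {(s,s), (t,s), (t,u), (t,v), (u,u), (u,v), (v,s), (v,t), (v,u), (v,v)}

(c)

The schema corresponds to a generalized confluence (Geach) condition: \forall x \forall y (xRy \to \exists w (y = w \wedge x R^2 w)).
(a): fails — w0Rw3 but no w with w3=w and w0R²w.
(b): fails — 0R4 but no w with 4=w and 0R²w.
(c): satisfies the condition.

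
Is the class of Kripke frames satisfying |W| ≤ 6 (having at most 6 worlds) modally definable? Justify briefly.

Not modally definable

Any modally definable frame class is closed under disjoint unions.
Any modal formula valid on each of 7 disjoint one-world frames is valid on their disjoint union (validity is preserved under disjoint unions). Each one-world frame has |W|=1≤6, but the union has |W|=7.
So the class is not modally definable.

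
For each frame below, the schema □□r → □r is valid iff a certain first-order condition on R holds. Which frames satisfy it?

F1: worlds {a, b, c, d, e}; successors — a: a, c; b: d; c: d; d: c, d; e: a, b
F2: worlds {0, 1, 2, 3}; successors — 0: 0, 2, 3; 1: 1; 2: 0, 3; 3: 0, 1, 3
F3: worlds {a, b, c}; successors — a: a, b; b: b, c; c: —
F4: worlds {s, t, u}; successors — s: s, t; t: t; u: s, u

Frame correspondent (Sahlqvist): ∀x ∀y (Rxy → ∃z (Rxz ∧ Rzy)) — i.e. density.
F1: fails — Reb but no z with Rez and Rzb.
F2: ✓.
F3: ✓.
F4: ✓.
Valid on: F2, F3, F4.

F2, F3, F4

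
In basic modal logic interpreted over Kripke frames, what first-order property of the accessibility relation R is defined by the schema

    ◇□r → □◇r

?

convergence

This is the .2 axiom.
It corresponds to convergence: ∀x ∀y ∀z (Rxy ∧ Rxz → ∃w (Ryw ∧ Rzw)).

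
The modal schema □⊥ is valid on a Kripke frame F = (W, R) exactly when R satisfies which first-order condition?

emptiness of R

This is the Ver axiom.
It corresponds to emptiness of R: ∀x ∀y ¬Rxy.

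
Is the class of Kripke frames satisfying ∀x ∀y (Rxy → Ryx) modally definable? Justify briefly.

Definable; p → □◇p defines it

The condition is symmetry. A defining modal formula is p → □◇p.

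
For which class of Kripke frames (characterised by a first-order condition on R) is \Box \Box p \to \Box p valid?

Suppose □□p→□p is valid. Take Rxy and set V(p)={w : xR²w}. Then □□p at x, so □p at x, so p at y, i.e. ∃z(Rxz∧Rzy).

density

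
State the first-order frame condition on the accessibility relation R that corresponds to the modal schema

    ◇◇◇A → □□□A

∀x ∀y ∀z ((xR³y ∧ xR³z) → ∃w (y = w ∧ z = w))

This is a Sahlqvist (Geach-type) schema ◇^3□^0A → □^3◇^0A.
Minimal-valuation argument: fix x; take any y with xR^3y and any z with xR^3z. Set V(A) to the set of worlds R-reachable from y in exactly 0 steps. Then □^0A holds at y, so the antecedent holds at x; validity forces ◇^0A at z, giving a w with zR^0w and yR^0w.
First-order correspondent: ∀x ∀y ∀z ((xR³y ∧ xR³z) → ∃w (y = w ∧ z = w)).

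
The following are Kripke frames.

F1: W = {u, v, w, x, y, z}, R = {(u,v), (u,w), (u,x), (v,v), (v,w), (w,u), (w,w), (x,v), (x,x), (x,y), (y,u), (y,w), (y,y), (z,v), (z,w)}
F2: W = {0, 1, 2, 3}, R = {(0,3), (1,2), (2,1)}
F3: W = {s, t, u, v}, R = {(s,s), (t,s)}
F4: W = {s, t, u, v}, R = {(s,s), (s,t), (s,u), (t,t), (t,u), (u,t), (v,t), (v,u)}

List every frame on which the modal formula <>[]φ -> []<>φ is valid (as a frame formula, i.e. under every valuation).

F3, F4

This is the axiom for convergence; its first-order frame correspondent is forall x forall y forall z (Rxy & Rxz -> exists w (Ryw & Rzw)).
F1: fails — Ruw and Rux but w and x have no common successor.
F2: fails — R03 and R03 but 3 and 3 have no common successor.
F3: holds.
F4: holds.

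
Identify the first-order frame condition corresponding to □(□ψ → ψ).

Shift-reflexivity

This schema is the T□ axiom.
It corresponds to shift-reflexivity: ∀x ∀y (Rxy → Ryy).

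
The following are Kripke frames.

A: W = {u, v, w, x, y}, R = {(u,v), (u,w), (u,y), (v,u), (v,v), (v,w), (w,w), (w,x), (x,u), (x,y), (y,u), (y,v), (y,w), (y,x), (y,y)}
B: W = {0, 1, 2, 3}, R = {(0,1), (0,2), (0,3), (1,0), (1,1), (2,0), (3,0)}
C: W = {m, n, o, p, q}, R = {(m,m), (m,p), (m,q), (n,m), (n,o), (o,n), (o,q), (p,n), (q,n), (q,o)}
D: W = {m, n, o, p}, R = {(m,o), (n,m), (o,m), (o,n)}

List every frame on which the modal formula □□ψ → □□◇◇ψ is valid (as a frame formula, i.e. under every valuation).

A, B, C

This is the axiom for a generalized confluence (Geach) condition; its first-order frame correspondent is ∀x ∀z (xR²z → ∃w (xR²w ∧ zR²w)).
A: holds.
B: holds.
C: holds.
D: fails — mR²n but no w with mR²w and nR²w.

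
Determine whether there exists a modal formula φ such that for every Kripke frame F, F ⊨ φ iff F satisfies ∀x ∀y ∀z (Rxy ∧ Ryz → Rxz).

This is a Sahlqvist condition; the 4 axiom □p → □□p defines it.
Suppose □p→□□p is valid. Take Rxy, Ryz and set V(p)={w : Rxw}. Then □p at x, so □□p at x, so □p at y, so p at z, i.e. Rxz.

Yes, by □p → □□p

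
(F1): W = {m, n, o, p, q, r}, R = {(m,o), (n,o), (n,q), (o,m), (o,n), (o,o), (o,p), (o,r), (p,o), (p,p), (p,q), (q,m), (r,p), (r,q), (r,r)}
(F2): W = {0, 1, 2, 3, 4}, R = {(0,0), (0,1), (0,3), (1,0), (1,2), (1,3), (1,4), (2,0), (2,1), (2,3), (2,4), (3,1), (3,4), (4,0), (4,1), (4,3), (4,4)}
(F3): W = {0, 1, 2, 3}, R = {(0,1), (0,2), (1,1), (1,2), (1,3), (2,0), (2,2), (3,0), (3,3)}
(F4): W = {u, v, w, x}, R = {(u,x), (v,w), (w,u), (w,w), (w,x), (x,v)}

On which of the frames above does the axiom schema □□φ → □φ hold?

Frame correspondent (Sahlqvist): ∀x ∀y (Rxy → ∃z (Rxz ∧ Rzy)) — i.e. density.
(F1): fails — Rnq but no z with Rnz and Rzq.
(F2): fails — R12 but no z with R1z and Rz2.
(F3): condition met.
(F4): fails — Rux but no z with Ruz and Rzx.
Valid on: (F3).

(F3)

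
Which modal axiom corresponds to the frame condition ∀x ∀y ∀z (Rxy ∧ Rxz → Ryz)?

◇ψ → □◇ψ

The condition is the Euclidean property. The 5 schema ◇ψ → □◇ψ defines it.
Suppose ◇ψ→□◇ψ is valid. Take Rxy, Rxz and set V(ψ)={y}. Then ◇ψ at x, so □◇ψ at x, so ◇ψ at z, so some w with Rzw has ψ; w=y, i.e. Rzy. By symmetry of the argument, Ryz.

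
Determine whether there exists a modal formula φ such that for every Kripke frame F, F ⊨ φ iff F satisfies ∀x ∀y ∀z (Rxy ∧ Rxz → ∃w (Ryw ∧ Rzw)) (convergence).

Definable; ◇□r → □◇r defines it

The condition is convergence. A defining modal formula is ◇□r → □◇r.
Suppose ◇□r→□◇r is valid. Take Rxy, Rxz and set V(r)={w : Ryw}. Then □r at y so ◇□r at x, so □◇r at x, so ◇r at z, giving w with Rzw and Ryw.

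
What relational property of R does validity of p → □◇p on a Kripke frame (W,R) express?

Symmetry

Suppose p→□◇p is valid. Take Rxy and set V(p)={x}. Then p at x, so □◇p at x, so ◇p at y, so some z with Ryz has p; z=x, i.e. Ryx.
Conversely, on a frame with symmetry the schema holds at every world under every valuation.
Frame condition: ∀x ∀y (Rxy → Ryx).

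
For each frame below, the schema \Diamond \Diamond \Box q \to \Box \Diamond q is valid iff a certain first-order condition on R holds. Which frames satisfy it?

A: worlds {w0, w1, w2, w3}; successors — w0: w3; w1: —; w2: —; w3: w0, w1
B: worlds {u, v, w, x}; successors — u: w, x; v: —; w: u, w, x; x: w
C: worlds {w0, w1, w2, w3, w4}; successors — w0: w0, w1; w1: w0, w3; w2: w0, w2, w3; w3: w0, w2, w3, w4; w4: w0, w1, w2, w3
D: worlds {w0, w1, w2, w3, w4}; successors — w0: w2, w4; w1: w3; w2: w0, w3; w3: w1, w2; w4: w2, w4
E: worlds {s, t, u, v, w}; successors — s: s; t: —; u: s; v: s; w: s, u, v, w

Frame correspondent (Sahlqvist): \forall x \forall y \forall z ((x R^2 y \wedge xRz) \to \exists w (yRw \wedge zRw)) — i.e. a generalized confluence (Geach) condition.
A: fails — w0R²w0, w0Rw3 but no w with w0Rw and w3Rw.
B: condition met.
C: condition met.
D: fails — w0R²w0, w0Rw2 but no w with w0Rw and w2Rw.
E: condition met.

B, C, E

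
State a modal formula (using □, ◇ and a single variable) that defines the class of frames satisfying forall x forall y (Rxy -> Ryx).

s → □◇s

A defining formula is s → □◇s (the B axiom).
Suppose s→□◇s is valid. Take Rxy and set V(s)={x}. Then s at x, so □◇s at x, so ◇s at y, so some z with Ryz has s; z=x, i.e. Ryx.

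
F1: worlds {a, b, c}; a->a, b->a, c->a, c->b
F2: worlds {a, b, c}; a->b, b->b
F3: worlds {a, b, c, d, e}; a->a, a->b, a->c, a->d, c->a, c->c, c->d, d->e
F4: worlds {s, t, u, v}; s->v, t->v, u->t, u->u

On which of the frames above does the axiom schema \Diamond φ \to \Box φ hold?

F2

This is the axiom for partial functionality; its first-order frame correspondent is \forall x \forall y \forall z (Rxy \wedge Rxz \to y = z).
F1: fails — c sees both a and b.
F2: holds.
F3: fails — a sees both a and b.
F4: fails — u sees both t and u.
Valid on: F2.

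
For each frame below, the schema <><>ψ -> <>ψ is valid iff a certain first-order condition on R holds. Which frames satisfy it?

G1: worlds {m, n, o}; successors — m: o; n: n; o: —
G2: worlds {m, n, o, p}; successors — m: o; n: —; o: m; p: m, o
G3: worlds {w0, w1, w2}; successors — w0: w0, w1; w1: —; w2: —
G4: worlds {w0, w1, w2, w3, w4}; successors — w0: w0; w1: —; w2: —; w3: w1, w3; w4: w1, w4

G1, G3, G4

Frame correspondent (Sahlqvist): forall x forall y forall z (Rxy & Ryz -> Rxz) — i.e. transitivity.
G1: ✓.
G2: fails — Rom and Rmo but not Roo.
G3: ✓.
G4: ✓.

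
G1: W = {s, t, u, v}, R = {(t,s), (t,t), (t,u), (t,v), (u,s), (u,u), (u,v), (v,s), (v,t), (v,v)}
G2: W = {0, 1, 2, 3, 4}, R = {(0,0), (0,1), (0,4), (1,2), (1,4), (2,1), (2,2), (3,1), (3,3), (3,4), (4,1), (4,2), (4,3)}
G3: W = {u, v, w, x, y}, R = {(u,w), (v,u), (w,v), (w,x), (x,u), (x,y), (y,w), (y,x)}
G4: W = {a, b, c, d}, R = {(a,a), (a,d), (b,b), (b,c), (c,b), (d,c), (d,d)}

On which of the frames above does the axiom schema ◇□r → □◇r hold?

This is the axiom for convergence; its first-order frame correspondent is ∀x ∀y ∀z (Rxy ∧ Rxz → ∃w (Ryw ∧ Rzw)).
G1: fails — Rtv and Rts but v and s have no common successor.
G2: condition met.
G3: fails — Ryx and Ryw but x and w have no common successor.
G4: fails — Rdc and Rdd but c and d have no common successor.
Valid on: G2.

G2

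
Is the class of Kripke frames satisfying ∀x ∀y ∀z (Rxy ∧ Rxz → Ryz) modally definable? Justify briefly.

Definable; ◇p → □◇p defines it

This is a Sahlqvist condition; the 5 axiom ◇p → □◇p defines it.
Suppose ◇p→□◇p is valid. Take Rxy, Rxz and set V(p)={y}. Then ◇p at x, so □◇p at x, so ◇p at z, so some w with Rzw has p; w=y, i.e. Rzy. By symmetry of the argument, Ryz.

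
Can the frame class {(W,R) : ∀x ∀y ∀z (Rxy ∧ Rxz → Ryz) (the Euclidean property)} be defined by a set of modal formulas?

The condition is the Euclidean property. A defining modal formula is ◇p → □◇p.

Yes — defined by ◇p → □◇p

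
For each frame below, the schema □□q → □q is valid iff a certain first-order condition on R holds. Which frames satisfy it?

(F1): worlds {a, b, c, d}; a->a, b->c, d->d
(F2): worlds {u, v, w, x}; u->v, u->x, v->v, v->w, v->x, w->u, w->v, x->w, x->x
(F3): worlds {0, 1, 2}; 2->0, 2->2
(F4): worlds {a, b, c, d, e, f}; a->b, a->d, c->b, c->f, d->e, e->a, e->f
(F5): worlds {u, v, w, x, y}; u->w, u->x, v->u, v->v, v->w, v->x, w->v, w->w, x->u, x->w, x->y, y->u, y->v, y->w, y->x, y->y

This is the axiom for density; its first-order frame correspondent is ∀x ∀y (Rxy → ∃z (Rxz ∧ Rzy)).
(F1): fails — Rbc but no z with Rbz and Rzc.
(F2): fails — Rwu but no z with Rwz and Rzu.
(F3): condition met.
(F4): fails — Rcf but no z with Rcz and Rzf.
(F5): fails — Rux but no z with Ruz and Rzx.

(F3)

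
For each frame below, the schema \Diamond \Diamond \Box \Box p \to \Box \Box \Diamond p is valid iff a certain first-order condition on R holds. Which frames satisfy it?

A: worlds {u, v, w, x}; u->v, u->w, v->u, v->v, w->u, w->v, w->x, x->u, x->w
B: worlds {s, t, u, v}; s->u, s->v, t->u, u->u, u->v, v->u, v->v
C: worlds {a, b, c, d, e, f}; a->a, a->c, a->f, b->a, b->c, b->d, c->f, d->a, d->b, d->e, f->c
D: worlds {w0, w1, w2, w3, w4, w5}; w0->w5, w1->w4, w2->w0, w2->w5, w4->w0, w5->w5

A, B, D

The schema corresponds to a generalized confluence (Geach) condition: \forall x \forall y \forall z ((x R^2 y \wedge x R^2 z) \to \exists w (y R^2 w \wedge zRw)).
A: condition met.
B: condition met.
C: fails — aR²c, aR²c but no w with cR²w and cRw.
D: condition met.
Valid on: A, B, D.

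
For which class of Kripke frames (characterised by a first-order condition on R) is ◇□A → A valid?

symmetry: ∀x ∀y (Rxy → Ryx)

This schema is equivalent to the B axiom A → □◇A.
Its frame correspondent is symmetry — ∀x ∀y (Rxy → Ryx).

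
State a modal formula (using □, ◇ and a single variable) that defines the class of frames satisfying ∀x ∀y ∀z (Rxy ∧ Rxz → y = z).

This is partial functionality; the standard corresponding axiom is CD: ◇q → □q.

◇q → □q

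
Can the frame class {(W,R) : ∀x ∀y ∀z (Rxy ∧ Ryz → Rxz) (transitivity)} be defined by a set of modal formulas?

The condition is transitivity. A defining modal formula is □q → □□q.

Yes, by □q → □□q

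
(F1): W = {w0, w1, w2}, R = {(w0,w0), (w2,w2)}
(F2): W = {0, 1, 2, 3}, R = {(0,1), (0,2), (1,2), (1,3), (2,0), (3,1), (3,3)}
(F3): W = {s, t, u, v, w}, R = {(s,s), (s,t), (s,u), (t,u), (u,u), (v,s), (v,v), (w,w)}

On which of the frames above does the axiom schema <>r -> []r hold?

(F1)

The schema corresponds to partial functionality: forall x forall y forall z (Rxy & Rxz -> y = z).
(F1): ✓.
(F2): fails — 0 sees both 1 and 2.
(F3): fails — s sees both s and t.
Valid on: (F1).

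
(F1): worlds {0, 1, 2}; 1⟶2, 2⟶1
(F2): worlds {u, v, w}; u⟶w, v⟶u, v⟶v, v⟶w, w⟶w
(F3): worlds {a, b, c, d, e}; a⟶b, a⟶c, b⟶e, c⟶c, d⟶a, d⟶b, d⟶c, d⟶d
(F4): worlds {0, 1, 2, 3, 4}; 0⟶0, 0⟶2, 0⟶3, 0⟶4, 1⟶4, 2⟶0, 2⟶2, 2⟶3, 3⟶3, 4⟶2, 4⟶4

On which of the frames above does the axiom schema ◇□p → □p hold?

none

This is the axiom for the Euclidean property; its first-order frame correspondent is ∀x ∀y ∀z (Rxy ∧ Rxz → Ryz).
(F1): fails — R12 and R12 but not R22.
(F2): fails — Rvw and Rvv but not Rwv.
(F3): fails — Rab and Rab but not Rbb.
(F4): fails — R02 and R04 but not R24.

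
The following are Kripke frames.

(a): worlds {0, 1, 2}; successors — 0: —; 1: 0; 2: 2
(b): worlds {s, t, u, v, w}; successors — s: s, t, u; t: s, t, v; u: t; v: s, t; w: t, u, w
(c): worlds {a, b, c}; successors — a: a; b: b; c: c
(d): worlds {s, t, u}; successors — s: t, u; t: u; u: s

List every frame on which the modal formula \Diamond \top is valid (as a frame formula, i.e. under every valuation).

(b), (c), (d)

The schema corresponds to seriality: \forall x \exists y Rxy.
(a): fails — world 0 has no successor.
(b): satisfies the condition.
(c): satisfies the condition.
(d): satisfies the condition.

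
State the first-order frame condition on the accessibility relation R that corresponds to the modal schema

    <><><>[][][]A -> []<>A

forall x forall y forall z ((x R^3 y & xRz) -> exists w (y R^3 w & zRw))

This is a Sahlqvist (Geach-type) schema ◇^3□^3A → □^1◇^1A.
Minimal-valuation argument: fix x; take any y with xR^3y and any z with xR^1z. Set V(A) to the set of worlds R-reachable from y in exactly 3 steps. Then □^3A holds at y, so the antecedent holds at x; validity forces ◇^1A at z, giving a w with zR^1w and yR^3w.
First-order correspondent: forall x forall y forall z ((x R^3 y & xRz) -> exists w (y R^3 w & zRw)).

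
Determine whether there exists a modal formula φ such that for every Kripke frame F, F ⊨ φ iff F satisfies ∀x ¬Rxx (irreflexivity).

Not modally definable

If a class were modally definable it would be closed under surjective bounded morphisms (Goldblatt–Thomason).
The 4-cycle (worlds w0,w1,w2,w3 with w0→w1→w2→w3→w0) is irreflexive, and the map sending every world to a single reflexive point • is a surjective bounded morphism (forth: every edge maps to (•,•); back: every world has a successor). So any modal formula valid on the 4-cycle is also valid on the reflexive point, which is not irreflexive.
Hence irreflexivity is not modally definable.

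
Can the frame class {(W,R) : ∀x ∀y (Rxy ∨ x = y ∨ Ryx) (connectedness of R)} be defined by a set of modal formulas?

No

Any modally definable frame class is closed under disjoint unions.
Take 2 disjoint single-world reflexive frames: each is trivially connected, but their disjoint union has 2 worlds with no edge between distinct components, so it is not connected.
Hence connectedness of R is not modally definable.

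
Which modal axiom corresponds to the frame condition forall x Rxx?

□q → q

This is reflexivity; the standard corresponding axiom is T: □q → q.
Suppose □q→q is valid. At any x set V(q)={w : Rxw}. Then □q holds at x, so q holds at x, i.e. Rxx.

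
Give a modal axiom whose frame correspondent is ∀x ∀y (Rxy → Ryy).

A defining formula is □(□r → r) (the T□ axiom).
Suppose □(□r→r) is valid. Take Rxy and set V(r)={w : Ryw}. Then at y, □r holds; since □(□r→r) at x, □r→r at y, so r at y, i.e. Ryy.

□(□r → r)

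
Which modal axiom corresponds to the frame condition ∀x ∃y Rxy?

□ψ → ◇ψ

This is seriality; the standard corresponding axiom is D: □ψ → ◇ψ.
Suppose □ψ→◇ψ is valid. At any x set V(ψ)=W. Then □ψ at x, so ◇ψ at x, so x has a successor.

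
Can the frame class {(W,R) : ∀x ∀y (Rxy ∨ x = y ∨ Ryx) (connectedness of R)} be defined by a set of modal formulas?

Not modally definable

Modal frame validity is preserved under disjoint unions.
Take 2 disjoint single-world reflexive frames: each is trivially connected, but their disjoint union has 2 worlds with no edge between distinct components, so it is not connected.
So no modal formula (or set of formulas) defines exactly the connected frames.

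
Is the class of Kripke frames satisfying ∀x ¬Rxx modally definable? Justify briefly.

Any modally definable frame class is closed under surjective bounded morphisms.
The 3-cycle (worlds a,b,c with a→b→c→a) is irreflexive, and the map sending every world to a single reflexive point • is a surjective bounded morphism (forth: every edge maps to (•,•); back: every world has a successor). So any modal formula valid on the 3-cycle is also valid on the reflexive point, which is not irreflexive.
Hence irreflexivity is not modally definable.

Not modally definable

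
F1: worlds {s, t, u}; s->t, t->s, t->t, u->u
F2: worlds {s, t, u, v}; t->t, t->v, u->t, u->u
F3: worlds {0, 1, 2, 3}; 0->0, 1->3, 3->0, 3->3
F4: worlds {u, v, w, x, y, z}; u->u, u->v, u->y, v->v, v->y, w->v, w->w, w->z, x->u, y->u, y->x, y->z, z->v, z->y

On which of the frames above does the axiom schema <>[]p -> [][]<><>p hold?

F1, F3, F4

Frame correspondent (Sahlqvist): forall x forall y forall z ((xRy & x R^2 z) -> exists w (yRw & z R^2 w)) — i.e. a generalized confluence (Geach) condition.
F1: condition met.
F2: fails — tRt, tR²v but no w with tRw and vR²w.
F3: condition met.
F4: condition met.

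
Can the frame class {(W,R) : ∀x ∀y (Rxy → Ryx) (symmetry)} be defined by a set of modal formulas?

Yes, by r → □◇r

Yes: it is symmetry, defined by the B schema r → □◇r.
Suppose r→□◇r is valid. Take Rxy and set V(r)={x}. Then r at x, so □◇r at x, so ◇r at y, so some z with Ryz has r; z=x, i.e. Ryx.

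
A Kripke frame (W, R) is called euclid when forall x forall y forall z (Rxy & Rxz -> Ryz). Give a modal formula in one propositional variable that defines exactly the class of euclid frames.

◇p → □◇p

The condition is the Euclidean property. The 5 schema ◇p → □◇p defines it.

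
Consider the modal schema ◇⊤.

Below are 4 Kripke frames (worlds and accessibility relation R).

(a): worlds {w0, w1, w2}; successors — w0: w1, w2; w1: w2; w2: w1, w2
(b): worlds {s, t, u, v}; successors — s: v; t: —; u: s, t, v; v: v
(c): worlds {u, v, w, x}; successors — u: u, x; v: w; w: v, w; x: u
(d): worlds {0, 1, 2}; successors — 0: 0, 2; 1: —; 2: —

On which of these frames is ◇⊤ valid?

The schema corresponds to seriality: ∀x ∃y Rxy.
(a): condition met.
(b): fails — world t has no successor.
(c): condition met.
(d): fails — world 1 has no successor.
Valid on: (a), (c).

(a), (c)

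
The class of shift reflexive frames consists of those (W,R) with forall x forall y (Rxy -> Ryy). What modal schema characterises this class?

This is shift-reflexivity; the standard corresponding axiom is T□: □(□q → q).

□(□q → q)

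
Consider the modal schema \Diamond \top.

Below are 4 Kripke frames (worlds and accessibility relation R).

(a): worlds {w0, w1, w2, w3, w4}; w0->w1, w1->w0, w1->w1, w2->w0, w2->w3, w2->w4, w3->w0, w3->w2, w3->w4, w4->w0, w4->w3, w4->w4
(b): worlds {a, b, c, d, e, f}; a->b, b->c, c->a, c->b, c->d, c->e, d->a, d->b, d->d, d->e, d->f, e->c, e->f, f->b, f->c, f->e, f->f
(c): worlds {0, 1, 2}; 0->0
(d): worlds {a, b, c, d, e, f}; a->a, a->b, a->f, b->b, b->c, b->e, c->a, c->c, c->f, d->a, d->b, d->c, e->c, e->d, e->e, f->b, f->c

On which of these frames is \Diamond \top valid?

This is the axiom for seriality; its first-order frame correspondent is \forall x \exists y Rxy.
(a): holds.
(b): holds.
(c): fails — world 1 has no successor.
(d): holds.
Valid on: (a), (b), (d).

(a), (b), (d)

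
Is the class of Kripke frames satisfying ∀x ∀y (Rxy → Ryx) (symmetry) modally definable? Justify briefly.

Yes, by q → □◇q

Yes: it is symmetry, defined by the B schema q → □◇q.
Suppose q→□◇q is valid. Take Rxy and set V(q)={x}. Then q at x, so □◇q at x, so ◇q at y, so some z with Ryz has q; z=x, i.e. Ryx.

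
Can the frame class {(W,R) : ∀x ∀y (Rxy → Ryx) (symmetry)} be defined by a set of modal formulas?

Yes, by p → □◇p

Yes: it is symmetry, defined by the B schema p → □◇p.
Suppose p→□◇p is valid. Take Rxy and set V(p)={x}. Then p at x, so □◇p at x, so ◇p at y, so some z with Ryz has p; z=x, i.e. Ryx.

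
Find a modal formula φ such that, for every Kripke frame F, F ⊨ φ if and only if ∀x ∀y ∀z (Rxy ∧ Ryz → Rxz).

□r → □□r

The condition is transitivity. The 4 schema □r → □□r defines it.
Suppose □r→□□r is valid. Take Rxy, Ryz and set V(r)={w : Rxw}. Then □r at x, so □□r at x, so □r at y, so r at z, i.e. Rxz.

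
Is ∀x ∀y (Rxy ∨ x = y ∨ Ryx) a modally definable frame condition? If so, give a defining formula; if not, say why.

Modal frame validity is preserved under disjoint unions.
Take 2 disjoint single-world reflexive frames: each is trivially connected, but their disjoint union has 2 worlds with no edge between distinct components, so it is not connected.
So the class is not modally definable.

No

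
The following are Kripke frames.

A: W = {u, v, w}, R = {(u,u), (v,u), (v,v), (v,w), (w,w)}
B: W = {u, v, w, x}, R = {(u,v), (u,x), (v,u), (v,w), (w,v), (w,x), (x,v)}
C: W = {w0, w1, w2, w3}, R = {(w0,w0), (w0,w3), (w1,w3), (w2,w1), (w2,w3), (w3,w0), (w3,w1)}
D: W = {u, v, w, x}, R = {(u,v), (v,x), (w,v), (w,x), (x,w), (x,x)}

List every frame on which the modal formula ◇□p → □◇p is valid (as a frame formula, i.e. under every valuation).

D

Frame correspondent (Sahlqvist): ∀x ∀y ∀z (Rxy ∧ Rxz → ∃w (Ryw ∧ Rzw)) — i.e. convergence.
A: fails — Rvw and Rvu but w and u have no common successor.
B: fails — Ruv and Rux but v and x have no common successor.
C: fails — Rw2w1 and Rw2w3 but w1 and w3 have no common successor.
D: condition met.
Valid on: D.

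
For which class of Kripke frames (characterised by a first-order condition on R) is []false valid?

emptiness of R

□⊥ is valid iff no world has any successor (otherwise □⊥ fails at any world with one).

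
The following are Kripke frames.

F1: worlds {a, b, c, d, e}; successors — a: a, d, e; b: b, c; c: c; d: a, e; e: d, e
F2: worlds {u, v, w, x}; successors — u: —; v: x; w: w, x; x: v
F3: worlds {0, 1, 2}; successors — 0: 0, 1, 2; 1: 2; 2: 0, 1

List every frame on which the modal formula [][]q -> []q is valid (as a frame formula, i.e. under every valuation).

F1

The schema corresponds to density: forall x forall y (Rxy -> exists z (Rxz & Rzy)).
F1: holds.
F2: fails — Rvx but no z with Rvz and Rzx.
F3: fails — R12 but no z with R1z and Rz2.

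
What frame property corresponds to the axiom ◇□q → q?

symmetry: ∀x ∀y (Rxy → Ryx)

Replacing q by ¬q and contraposing gives the equivalent schema q → □◇q.
Suppose q→□◇q is valid. Take Rxy and set V(q)={x}. Then q at x, so □◇q at x, so ◇q at y, so some z with Ryz has q; z=x, i.e. Ryx.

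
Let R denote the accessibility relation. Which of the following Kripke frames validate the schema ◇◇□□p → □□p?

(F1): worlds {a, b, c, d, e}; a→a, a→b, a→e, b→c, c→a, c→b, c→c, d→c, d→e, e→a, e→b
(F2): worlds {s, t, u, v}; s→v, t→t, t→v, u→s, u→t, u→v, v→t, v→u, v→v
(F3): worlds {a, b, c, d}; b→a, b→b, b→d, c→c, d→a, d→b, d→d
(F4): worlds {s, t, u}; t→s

The schema corresponds to a generalized confluence (Geach) condition: ∀x ∀y ∀z ((xR²y ∧ xR²z) → ∃w (yR²w ∧ z = w)).
(F1): fails — aR²b, aR²e but no w with bR²w and e=w.
(F2): fails — vR²s, vR²s but no w with sR²w and s=w.
(F3): fails — bR²a, bR²a but no w with aR²w and a=w.
(F4): condition met.
Valid on: (F4).

(F4)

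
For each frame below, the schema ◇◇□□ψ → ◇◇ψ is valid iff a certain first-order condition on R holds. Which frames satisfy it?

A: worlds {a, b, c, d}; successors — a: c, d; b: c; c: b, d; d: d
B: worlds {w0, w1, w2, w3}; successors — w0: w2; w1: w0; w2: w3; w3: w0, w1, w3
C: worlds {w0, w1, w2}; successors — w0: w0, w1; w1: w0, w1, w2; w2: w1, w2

This is the axiom for a generalized confluence (Geach) condition; its first-order frame correspondent is ∀x ∀y (xR²y → ∃w (yR²w ∧ xR²w)).
A: satisfies the condition.
B: fails — w1R²w2 but no w with w2R²w and w1R²w.
C: satisfies the condition.
Valid on: A, C.

A, C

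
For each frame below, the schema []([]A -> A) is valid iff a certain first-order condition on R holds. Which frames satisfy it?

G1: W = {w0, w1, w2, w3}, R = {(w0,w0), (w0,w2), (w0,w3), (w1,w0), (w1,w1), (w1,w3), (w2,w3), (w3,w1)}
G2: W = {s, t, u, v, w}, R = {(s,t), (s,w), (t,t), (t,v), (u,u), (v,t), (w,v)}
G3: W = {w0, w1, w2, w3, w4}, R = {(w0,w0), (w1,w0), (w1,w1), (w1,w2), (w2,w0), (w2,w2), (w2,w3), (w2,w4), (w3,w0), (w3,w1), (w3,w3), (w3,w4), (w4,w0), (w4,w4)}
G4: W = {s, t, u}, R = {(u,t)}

Frame correspondent (Sahlqvist): forall x forall y (Rxy -> Ryy) — i.e. shift-reflexivity.
G1: fails — Rw1w3 but not Rw3w3.
G2: fails — Rtv but not Rvv.
G3: condition met.
G4: fails — Rut but not Rtt.

G3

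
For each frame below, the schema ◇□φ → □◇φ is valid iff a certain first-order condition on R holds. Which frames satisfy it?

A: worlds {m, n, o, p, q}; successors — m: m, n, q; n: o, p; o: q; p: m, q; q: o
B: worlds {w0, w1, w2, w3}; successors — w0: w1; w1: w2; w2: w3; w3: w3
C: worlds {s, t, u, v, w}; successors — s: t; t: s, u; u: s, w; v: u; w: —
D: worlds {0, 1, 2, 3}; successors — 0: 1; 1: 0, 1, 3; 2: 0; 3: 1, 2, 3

B

Frame correspondent (Sahlqvist): ∀x ∀y ∀z (Rxy ∧ Rxz → ∃w (Ryw ∧ Rzw)) — i.e. convergence.
A: fails — Rmm and Rmq but m and q have no common successor.
B: ✓.
C: fails — Rts and Rtu but s and u have no common successor.
D: fails — R32 and R33 but 2 and 3 have no common successor.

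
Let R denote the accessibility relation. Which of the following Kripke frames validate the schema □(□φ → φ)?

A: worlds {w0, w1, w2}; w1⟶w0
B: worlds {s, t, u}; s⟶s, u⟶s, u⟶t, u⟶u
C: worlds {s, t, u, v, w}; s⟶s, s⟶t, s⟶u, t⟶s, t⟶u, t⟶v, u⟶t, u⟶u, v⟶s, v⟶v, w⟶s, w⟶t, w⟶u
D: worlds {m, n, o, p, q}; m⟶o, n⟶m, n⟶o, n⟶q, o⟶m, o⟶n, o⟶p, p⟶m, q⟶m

This is the axiom for shift-reflexivity; its first-order frame correspondent is ∀x ∀y (Rxy → Ryy).
A: fails — Rw1w0 but not Rw0w0.
B: fails — Rut but not Rtt.
C: fails — Rwt but not Rtt.
D: fails — Rom but not Rmm.

none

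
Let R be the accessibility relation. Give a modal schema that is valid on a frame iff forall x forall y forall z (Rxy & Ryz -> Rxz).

This is transitivity; the standard corresponding axiom is 4: □r → □□r.

□r → □□r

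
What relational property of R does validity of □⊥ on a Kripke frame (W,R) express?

emptiness of R

□⊥ is valid iff no world has any successor (otherwise □⊥ fails at any world with one).
Conversely, any frame satisfying ∀x ∀y ¬Rxy validates the schema.
So the correspondent is emptiness of R.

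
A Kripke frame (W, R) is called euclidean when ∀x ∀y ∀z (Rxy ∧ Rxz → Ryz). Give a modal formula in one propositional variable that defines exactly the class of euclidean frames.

A defining formula is ◇q → □◇q (the 5 axiom).
Suppose ◇q→□◇q is valid. Take Rxy, Rxz and set V(q)={y}. Then ◇q at x, so □◇q at x, so ◇q at z, so some w with Rzw has q; w=y, i.e. Rzy. By symmetry of the argument, Ryz.

◇q → □◇q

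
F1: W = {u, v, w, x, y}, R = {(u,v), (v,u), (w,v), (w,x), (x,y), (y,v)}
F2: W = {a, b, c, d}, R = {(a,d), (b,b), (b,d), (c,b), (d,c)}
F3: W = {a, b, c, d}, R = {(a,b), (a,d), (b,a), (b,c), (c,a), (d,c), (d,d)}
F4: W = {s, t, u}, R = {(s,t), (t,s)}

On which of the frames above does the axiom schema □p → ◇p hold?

F1, F2, F3

Frame correspondent (Sahlqvist): ∀x ∃y Rxy — i.e. seriality.
F1: satisfies the condition.
F2: satisfies the condition.
F3: satisfies the condition.
F4: fails — world u has no successor.
Valid on: F1, F2, F3.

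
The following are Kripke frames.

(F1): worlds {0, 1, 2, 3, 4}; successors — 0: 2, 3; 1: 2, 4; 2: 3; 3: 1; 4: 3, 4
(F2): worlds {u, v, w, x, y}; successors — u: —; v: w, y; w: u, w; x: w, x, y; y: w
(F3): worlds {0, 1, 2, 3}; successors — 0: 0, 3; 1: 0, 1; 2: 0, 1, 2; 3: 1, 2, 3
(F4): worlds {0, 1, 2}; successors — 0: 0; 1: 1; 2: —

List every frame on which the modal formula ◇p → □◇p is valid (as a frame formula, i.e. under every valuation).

(F4)

Frame correspondent (Sahlqvist): ∀x ∀y ∀z (Rxy ∧ Rxz → Ryz) — i.e. the Euclidean property.
(F1): fails — R02 and R02 but not R22.
(F2): fails — Rvw and Rvy but not Rwy.
(F3): fails — R03 and R00 but not R30.
(F4): ✓.
Valid on: (F4).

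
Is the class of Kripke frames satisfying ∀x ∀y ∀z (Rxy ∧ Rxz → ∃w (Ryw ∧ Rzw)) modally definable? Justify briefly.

Definable; ◇□r → □◇r defines it

Yes: it is convergence, defined by the .2 schema ◇□r → □◇r.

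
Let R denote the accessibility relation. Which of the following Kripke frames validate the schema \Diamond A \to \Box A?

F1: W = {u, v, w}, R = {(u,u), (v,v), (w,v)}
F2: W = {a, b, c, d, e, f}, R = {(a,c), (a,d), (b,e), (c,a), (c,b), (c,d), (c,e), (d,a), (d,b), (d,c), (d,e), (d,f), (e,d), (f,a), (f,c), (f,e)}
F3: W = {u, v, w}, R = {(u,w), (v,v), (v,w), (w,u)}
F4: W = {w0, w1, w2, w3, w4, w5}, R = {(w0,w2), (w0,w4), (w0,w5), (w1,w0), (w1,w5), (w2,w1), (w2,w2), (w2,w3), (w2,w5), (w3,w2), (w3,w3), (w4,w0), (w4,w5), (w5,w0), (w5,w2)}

The schema corresponds to partial functionality: \forall x \forall y \forall z (Rxy \wedge Rxz \to y = z).
F1: condition met.
F2: fails — a sees both c and d.
F3: fails — v sees both v and w.
F4: fails — w0 sees both w2 and w4.
Valid on: F1.

F1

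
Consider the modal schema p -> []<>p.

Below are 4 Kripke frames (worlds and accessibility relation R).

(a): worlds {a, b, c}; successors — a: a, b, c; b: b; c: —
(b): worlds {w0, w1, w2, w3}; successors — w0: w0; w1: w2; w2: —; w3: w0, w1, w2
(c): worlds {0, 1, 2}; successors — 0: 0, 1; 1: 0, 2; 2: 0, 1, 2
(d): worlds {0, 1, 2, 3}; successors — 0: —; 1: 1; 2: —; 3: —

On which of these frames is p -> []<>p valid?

(d)

This is the axiom for symmetry; its first-order frame correspondent is forall x forall y (Rxy -> Ryx).
(a): fails — Rac but not Rca.
(b): fails — Rw1w2 but not Rw2w1.
(c): fails — R20 but not R02.
(d): ✓.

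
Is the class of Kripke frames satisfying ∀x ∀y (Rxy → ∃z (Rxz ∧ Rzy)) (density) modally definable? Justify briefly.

Yes: it is density, defined by the C4 schema □□r → □r.
Suppose □□r→□r is valid. Take Rxy and set V(r)={w : xR²w}. Then □□r at x, so □r at x, so r at y, i.e. ∃z(Rxz∧Rzy).

Yes, by □□r → □r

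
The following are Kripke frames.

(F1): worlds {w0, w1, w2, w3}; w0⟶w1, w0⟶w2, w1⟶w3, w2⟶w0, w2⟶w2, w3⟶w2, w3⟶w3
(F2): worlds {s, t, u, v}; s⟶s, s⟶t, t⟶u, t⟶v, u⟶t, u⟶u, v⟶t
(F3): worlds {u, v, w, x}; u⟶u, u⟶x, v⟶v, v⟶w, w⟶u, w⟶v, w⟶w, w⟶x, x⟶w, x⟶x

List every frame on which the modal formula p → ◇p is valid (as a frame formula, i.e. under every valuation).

(F3)

The schema corresponds to reflexivity: ∀x Rxx.
(F1): fails — world w0 does not see itself.
(F2): fails — world t does not see itself.
(F3): holds.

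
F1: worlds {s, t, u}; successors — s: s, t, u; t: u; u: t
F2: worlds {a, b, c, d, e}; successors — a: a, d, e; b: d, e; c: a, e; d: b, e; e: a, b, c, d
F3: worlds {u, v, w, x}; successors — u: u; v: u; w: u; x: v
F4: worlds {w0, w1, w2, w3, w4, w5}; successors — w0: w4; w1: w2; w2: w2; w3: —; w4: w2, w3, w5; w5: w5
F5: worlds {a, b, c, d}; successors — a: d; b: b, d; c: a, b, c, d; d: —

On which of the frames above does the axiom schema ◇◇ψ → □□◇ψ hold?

Frame correspondent (Sahlqvist): ∀x ∀y ∀z ((xR²y ∧ xR²z) → ∃w (y = w ∧ zRw)) — i.e. a generalized confluence (Geach) condition.
F1: fails — sR²s, sR²t but no w with s=w and tRw.
F2: fails — aR²a, aR²b but no w with a=w and bRw.
F3: ✓.
F4: fails — w0R²w2, w0R²w3 but no w with w2=w and w3Rw.
F5: fails — bR²b, bR²d but no w with b=w and dRw.

F3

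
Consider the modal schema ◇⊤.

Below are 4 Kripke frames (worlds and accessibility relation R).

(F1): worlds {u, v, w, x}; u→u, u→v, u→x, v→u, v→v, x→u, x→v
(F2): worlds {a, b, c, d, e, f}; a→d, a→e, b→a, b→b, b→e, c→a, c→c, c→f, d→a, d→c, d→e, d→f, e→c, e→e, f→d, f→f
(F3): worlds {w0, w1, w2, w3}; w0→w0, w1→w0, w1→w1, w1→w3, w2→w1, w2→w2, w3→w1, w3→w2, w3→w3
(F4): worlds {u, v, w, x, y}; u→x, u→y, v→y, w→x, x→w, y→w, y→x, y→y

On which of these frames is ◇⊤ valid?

Frame correspondent (Sahlqvist): ∀x ∃y Rxy — i.e. seriality.
(F1): fails — world w has no successor.
(F2): satisfies the condition.
(F3): satisfies the condition.
(F4): satisfies the condition.

(F2), (F3), (F4)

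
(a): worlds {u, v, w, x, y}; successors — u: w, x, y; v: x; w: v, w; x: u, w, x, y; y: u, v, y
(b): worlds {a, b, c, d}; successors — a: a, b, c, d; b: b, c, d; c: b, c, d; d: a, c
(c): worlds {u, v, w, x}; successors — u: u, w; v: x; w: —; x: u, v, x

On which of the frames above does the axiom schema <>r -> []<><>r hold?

(b)

Frame correspondent (Sahlqvist): forall x forall y forall z ((xRy & xRz) -> exists w (y = w & z R^2 w)) — i.e. a generalized confluence (Geach) condition.
(a): fails — uRy, uRw but no t with y=t and wR²t.
(b): ✓.
(c): fails — uRu, uRw but no t with u=t and wR²t.
Valid on: (b).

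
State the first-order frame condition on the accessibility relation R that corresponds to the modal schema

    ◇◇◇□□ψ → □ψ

This is a Sahlqvist (Geach-type) schema ◇^3□^2ψ → □^1◇^0ψ.
Minimal-valuation argument: fix x; take any y with xR^3y and any z with xR^1z. Set V(ψ) to the set of worlds R-reachable from y in exactly 2 steps. Then □^2ψ holds at y, so the antecedent holds at x; validity forces ◇^0ψ at z, giving a w with zR^0w and yR^2w.
First-order correspondent: ∀x ∀y ∀z ((xR³y ∧ xRz) → ∃w (yR²w ∧ z = w)).

∀x ∀y ∀z ((xR³y ∧ xRz) → ∃w (yR²w ∧ z = w))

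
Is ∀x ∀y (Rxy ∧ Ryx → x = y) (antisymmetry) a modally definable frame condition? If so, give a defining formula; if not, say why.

No — not modally definable

Modal frame validity is preserved under surjective bounded morphisms.
The 6-cycle (worlds a,b,c,d,e,f with a→b→c→d→e→f→a) is antisymmetric. Sending even-indexed worlds to • and odd-indexed worlds to ∘ is a surjective bounded morphism onto the two-world frame with •↔∘, which is not antisymmetric.
So no modal formula (or set of formulas) defines exactly the antisymmetric frames.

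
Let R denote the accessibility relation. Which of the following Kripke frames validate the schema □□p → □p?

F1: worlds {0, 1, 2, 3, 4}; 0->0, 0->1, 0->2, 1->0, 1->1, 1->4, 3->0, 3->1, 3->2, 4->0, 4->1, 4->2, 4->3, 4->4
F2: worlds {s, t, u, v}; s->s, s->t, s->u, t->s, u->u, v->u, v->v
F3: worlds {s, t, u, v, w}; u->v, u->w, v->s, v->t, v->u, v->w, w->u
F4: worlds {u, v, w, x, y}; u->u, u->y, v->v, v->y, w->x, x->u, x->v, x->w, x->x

F1, F2, F4

The schema corresponds to density: ∀x ∀y (Rxy → ∃z (Rxz ∧ Rzy)).
F1: ✓.
F2: ✓.
F3: fails — Ruv but no z with Ruz and Rzv.
F4: ✓.
Valid on: F1, F2, F4.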